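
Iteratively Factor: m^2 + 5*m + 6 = (m + 3)*(m + 2)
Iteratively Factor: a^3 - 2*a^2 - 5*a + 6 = (a - 1)*(a^2 - a - 6) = (a - 3)*(a - 1)*(a + 2)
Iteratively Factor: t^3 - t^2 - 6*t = (t)*(t^2 - t - 6) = t*(t - 3)*(t + 2)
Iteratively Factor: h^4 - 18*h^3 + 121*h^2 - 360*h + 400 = (h - 5)*(h^3 - 13*h^2 + 56*h - 80) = (h - 5)*(h - 4)*(h^2 - 9*h + 20) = (h - 5)^2*(h - 4)*(h - 4)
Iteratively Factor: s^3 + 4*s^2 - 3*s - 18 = (s + 3)*(s^2 + s - 6) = (s + 3)^2*(s - 2)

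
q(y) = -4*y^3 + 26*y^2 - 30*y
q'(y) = -12*y^2 + 52*y - 30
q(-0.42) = 17.48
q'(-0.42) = -53.96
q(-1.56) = 125.26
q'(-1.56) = -140.32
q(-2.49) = 297.66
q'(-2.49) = -233.88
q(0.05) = -1.44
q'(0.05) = -27.43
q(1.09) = -6.99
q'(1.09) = 12.42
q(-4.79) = 1179.86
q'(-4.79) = -554.41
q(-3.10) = 462.02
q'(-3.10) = -306.52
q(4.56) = 24.56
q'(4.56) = -42.40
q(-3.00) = 432.00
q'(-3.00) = -294.00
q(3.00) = 36.00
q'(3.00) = 18.00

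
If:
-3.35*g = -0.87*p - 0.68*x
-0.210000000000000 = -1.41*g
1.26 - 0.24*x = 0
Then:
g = 0.15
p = -3.53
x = 5.25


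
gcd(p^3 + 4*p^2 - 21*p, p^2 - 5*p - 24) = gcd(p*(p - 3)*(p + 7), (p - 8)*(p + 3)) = 1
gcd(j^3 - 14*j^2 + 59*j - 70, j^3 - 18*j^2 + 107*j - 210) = j^2 - 12*j + 35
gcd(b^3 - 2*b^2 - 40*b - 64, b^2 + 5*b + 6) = b + 2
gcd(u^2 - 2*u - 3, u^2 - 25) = 1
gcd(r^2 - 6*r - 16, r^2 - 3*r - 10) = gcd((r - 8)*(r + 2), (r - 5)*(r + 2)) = r + 2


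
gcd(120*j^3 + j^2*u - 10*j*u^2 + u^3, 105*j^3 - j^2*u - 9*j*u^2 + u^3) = -15*j^2 - 2*j*u + u^2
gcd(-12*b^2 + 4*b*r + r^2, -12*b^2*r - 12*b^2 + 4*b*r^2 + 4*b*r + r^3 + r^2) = -12*b^2 + 4*b*r + r^2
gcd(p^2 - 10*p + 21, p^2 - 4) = 1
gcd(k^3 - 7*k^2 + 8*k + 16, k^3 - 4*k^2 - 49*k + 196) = k - 4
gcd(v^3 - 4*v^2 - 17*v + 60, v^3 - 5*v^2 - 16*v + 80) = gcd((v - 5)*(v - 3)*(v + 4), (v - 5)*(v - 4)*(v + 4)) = v^2 - v - 20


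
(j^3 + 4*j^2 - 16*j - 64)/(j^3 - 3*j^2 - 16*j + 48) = (j + 4)/(j - 3)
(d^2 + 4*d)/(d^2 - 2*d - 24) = d/(d - 6)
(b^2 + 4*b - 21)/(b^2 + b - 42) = (b - 3)/(b - 6)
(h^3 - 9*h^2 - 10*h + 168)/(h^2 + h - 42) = (h^2 - 3*h - 28)/(h + 7)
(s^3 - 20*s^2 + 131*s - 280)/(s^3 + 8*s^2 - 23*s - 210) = (s^2 - 15*s + 56)/(s^2 + 13*s + 42)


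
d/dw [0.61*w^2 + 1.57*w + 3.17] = 1.22*w + 1.57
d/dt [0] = 0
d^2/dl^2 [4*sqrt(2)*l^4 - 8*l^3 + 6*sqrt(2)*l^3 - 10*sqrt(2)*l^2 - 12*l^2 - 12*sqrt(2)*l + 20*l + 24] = 48*sqrt(2)*l^2 - 48*l + 36*sqrt(2)*l - 20*sqrt(2) - 24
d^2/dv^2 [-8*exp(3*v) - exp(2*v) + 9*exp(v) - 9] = (-72*exp(2*v) - 4*exp(v) + 9)*exp(v)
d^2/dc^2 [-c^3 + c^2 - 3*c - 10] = 2 - 6*c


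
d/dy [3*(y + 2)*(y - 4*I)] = 6*y + 6 - 12*I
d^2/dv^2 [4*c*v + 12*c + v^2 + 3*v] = 2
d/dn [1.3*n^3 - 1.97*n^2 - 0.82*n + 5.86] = 3.9*n^2 - 3.94*n - 0.82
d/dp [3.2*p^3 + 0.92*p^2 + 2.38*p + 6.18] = 9.6*p^2 + 1.84*p + 2.38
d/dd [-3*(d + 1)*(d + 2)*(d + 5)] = -9*d^2 - 48*d - 51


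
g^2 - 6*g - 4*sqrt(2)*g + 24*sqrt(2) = (g - 6)*(g - 4*sqrt(2))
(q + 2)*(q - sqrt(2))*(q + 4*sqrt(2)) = q^3 + 2*q^2 + 3*sqrt(2)*q^2 - 8*q + 6*sqrt(2)*q - 16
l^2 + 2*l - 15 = (l - 3)*(l + 5)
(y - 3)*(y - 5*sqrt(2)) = y^2 - 5*sqrt(2)*y - 3*y + 15*sqrt(2)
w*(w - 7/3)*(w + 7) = w^3 + 14*w^2/3 - 49*w/3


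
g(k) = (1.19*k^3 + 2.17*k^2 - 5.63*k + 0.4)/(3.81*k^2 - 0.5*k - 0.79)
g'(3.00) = 0.47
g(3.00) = 1.10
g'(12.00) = 0.32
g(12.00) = 4.25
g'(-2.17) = 0.64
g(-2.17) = 0.59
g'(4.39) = 0.38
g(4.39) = 1.68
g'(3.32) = 0.44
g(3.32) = 1.24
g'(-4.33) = 0.39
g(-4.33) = -0.43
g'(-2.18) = 0.64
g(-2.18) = 0.58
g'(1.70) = 0.87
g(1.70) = 0.31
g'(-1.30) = 1.47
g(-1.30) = 1.39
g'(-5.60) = 0.36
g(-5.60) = -0.90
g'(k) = (0.5 - 7.62*k)*(1.19*k^3 + 2.17*k^2 - 5.63*k + 0.4)/(3.81*k^2 - 0.5*k - 0.79)^2 + (3.57*k^2 + 4.34*k - 5.63)/(3.81*k^2 - 0.5*k - 0.79)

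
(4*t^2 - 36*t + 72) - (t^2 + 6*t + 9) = 3*t^2 - 42*t + 63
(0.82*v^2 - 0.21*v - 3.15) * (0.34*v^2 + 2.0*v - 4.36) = 0.2788*v^4 + 1.5686*v^3 - 5.0662*v^2 - 5.3844*v + 13.734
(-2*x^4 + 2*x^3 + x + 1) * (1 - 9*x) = 18*x^5 - 20*x^4 + 2*x^3 - 9*x^2 - 8*x + 1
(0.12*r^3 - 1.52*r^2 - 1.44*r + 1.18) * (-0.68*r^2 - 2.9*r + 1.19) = -0.0816*r^5 + 0.6856*r^4 + 5.53*r^3 + 1.5648*r^2 - 5.1356*r + 1.4042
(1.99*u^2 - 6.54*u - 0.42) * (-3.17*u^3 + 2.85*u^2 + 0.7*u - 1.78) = -6.3083*u^5 + 26.4033*u^4 - 15.9146*u^3 - 9.3172*u^2 + 11.3472*u + 0.7476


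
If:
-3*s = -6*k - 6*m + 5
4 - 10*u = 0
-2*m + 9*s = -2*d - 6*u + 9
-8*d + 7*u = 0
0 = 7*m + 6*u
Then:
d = 7/20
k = 1847/1260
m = -12/35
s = 73/126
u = 2/5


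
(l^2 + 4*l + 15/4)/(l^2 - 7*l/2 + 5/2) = (4*l^2 + 16*l + 15)/(2*(2*l^2 - 7*l + 5))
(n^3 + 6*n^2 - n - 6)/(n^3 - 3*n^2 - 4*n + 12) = (n^3 + 6*n^2 - n - 6)/(n^3 - 3*n^2 - 4*n + 12)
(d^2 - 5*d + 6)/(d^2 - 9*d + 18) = (d - 2)/(d - 6)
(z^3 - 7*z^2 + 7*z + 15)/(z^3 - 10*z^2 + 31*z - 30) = (z + 1)/(z - 2)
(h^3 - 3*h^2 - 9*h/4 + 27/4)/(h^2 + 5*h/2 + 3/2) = (2*h^2 - 9*h + 9)/(2*(h + 1))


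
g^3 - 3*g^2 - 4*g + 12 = (g - 3)*(g - 2)*(g + 2)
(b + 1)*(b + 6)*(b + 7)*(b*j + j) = b^4*j + 15*b^3*j + 69*b^2*j + 97*b*j + 42*j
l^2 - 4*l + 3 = (l - 3)*(l - 1)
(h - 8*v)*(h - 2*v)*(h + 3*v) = h^3 - 7*h^2*v - 14*h*v^2 + 48*v^3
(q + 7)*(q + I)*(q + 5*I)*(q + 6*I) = q^4 + 7*q^3 + 12*I*q^3 - 41*q^2 + 84*I*q^2 - 287*q - 30*I*q - 210*I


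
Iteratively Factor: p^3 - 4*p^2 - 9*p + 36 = (p - 3)*(p^2 - p - 12) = (p - 4)*(p - 3)*(p + 3)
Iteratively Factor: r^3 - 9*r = (r + 3)*(r^2 - 3*r) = r*(r + 3)*(r - 3)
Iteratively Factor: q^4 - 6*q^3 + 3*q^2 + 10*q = (q - 5)*(q^3 - q^2 - 2*q) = (q - 5)*(q + 1)*(q^2 - 2*q) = (q - 5)*(q - 2)*(q + 1)*(q)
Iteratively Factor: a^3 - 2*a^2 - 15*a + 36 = (a + 4)*(a^2 - 6*a + 9) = (a - 3)*(a + 4)*(a - 3)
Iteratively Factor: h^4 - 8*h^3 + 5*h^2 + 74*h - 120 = (h + 3)*(h^3 - 11*h^2 + 38*h - 40) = (h - 2)*(h + 3)*(h^2 - 9*h + 20) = (h - 5)*(h - 2)*(h + 3)*(h - 4)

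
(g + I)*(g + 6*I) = g^2 + 7*I*g - 6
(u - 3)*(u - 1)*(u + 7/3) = u^3 - 5*u^2/3 - 19*u/3 + 7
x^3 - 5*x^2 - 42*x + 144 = (x - 8)*(x - 3)*(x + 6)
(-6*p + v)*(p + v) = -6*p^2 - 5*p*v + v^2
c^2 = c^2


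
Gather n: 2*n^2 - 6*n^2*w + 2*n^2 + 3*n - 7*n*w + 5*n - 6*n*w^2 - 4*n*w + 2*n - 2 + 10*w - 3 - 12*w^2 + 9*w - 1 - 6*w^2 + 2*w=n^2*(4 - 6*w) + n*(-6*w^2 - 11*w + 10) - 18*w^2 + 21*w - 6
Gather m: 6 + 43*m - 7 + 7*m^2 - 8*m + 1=7*m^2 + 35*m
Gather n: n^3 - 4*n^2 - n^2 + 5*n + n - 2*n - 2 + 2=n^3 - 5*n^2 + 4*n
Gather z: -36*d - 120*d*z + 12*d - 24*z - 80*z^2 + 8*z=-24*d - 80*z^2 + z*(-120*d - 16)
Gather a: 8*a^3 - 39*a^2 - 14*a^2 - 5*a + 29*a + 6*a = 8*a^3 - 53*a^2 + 30*a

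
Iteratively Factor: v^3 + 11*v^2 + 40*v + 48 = (v + 4)*(v^2 + 7*v + 12) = (v + 3)*(v + 4)*(v + 4)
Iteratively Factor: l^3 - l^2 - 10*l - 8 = (l + 1)*(l^2 - 2*l - 8) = (l - 4)*(l + 1)*(l + 2)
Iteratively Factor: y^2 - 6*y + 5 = (y - 5)*(y - 1)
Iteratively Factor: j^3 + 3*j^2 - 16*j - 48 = (j + 4)*(j^2 - j - 12) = (j - 4)*(j + 4)*(j + 3)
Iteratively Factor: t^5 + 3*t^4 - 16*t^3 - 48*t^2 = (t + 3)*(t^4 - 16*t^2) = t*(t + 3)*(t^3 - 16*t) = t^2*(t + 3)*(t^2 - 16) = t^2*(t + 3)*(t + 4)*(t - 4)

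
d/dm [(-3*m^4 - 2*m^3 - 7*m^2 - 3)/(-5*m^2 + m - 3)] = (30*m^5 + m^4 + 32*m^3 + 11*m^2 + 12*m + 3)/(25*m^4 - 10*m^3 + 31*m^2 - 6*m + 9)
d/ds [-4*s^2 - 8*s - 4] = -8*s - 8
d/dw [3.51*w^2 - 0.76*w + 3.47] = 7.02*w - 0.76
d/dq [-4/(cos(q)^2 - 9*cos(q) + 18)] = 4*(9 - 2*cos(q))*sin(q)/(cos(q)^2 - 9*cos(q) + 18)^2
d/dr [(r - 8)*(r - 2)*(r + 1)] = 3*r^2 - 18*r + 6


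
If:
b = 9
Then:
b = 9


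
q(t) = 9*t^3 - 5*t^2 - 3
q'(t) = 27*t^2 - 10*t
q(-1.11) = -21.47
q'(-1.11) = 44.37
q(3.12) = 221.67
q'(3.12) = 231.63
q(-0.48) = -5.15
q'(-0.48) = 11.02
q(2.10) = 58.30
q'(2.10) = 98.07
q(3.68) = 377.81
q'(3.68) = 328.84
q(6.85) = 2655.16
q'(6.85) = 1198.41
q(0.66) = -2.59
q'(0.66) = 5.16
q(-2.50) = -174.88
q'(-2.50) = 193.75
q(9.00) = 6153.00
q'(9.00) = 2097.00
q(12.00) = 14829.00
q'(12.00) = 3768.00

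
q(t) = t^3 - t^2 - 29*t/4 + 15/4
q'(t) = 3*t^2 - 2*t - 29/4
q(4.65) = 48.96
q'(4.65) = 48.32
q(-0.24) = 5.42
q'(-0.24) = -6.60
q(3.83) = 17.50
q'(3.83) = 29.10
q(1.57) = -6.23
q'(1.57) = -3.00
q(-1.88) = 7.20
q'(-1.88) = 7.11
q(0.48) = 0.15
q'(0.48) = -7.52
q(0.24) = 1.97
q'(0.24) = -7.56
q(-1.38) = 9.22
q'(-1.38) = 1.22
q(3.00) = 0.00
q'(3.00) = 13.75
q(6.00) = 140.25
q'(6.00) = 88.75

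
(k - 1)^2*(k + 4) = k^3 + 2*k^2 - 7*k + 4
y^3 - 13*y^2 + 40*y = y*(y - 8)*(y - 5)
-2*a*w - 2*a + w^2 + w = (-2*a + w)*(w + 1)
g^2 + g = g*(g + 1)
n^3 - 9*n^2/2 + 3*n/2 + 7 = (n - 7/2)*(n - 2)*(n + 1)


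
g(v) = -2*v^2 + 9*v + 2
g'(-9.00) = 45.00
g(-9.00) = -241.00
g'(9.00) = -27.00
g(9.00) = -79.00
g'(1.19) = 4.24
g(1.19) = 9.88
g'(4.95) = -10.80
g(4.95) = -2.46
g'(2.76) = -2.04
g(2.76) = 11.60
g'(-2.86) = 20.44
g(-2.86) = -40.10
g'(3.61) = -5.44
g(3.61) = 8.43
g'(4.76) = -10.04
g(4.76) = -0.48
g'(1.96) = 1.16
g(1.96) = 11.96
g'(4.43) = -8.72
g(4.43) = 2.62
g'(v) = 9 - 4*v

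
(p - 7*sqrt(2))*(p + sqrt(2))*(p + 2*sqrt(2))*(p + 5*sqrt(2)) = p^4 + sqrt(2)*p^3 - 78*p^2 - 218*sqrt(2)*p - 280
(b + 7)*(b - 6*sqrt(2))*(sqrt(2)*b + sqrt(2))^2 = 2*b^4 - 12*sqrt(2)*b^3 + 18*b^3 - 108*sqrt(2)*b^2 + 30*b^2 - 180*sqrt(2)*b + 14*b - 84*sqrt(2)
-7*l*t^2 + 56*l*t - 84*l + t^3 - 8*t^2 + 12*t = (-7*l + t)*(t - 6)*(t - 2)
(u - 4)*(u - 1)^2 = u^3 - 6*u^2 + 9*u - 4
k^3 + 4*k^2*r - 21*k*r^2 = k*(k - 3*r)*(k + 7*r)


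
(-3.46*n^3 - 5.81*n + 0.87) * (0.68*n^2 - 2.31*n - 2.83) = -2.3528*n^5 + 7.9926*n^4 + 5.841*n^3 + 14.0127*n^2 + 14.4326*n - 2.4621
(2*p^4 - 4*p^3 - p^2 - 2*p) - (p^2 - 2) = 2*p^4 - 4*p^3 - 2*p^2 - 2*p + 2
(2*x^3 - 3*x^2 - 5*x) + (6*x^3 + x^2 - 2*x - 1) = 8*x^3 - 2*x^2 - 7*x - 1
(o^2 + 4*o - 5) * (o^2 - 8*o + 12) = o^4 - 4*o^3 - 25*o^2 + 88*o - 60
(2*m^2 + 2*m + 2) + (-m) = 2*m^2 + m + 2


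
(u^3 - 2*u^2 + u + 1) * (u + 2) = u^4 - 3*u^2 + 3*u + 2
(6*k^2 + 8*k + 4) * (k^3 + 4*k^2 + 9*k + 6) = 6*k^5 + 32*k^4 + 90*k^3 + 124*k^2 + 84*k + 24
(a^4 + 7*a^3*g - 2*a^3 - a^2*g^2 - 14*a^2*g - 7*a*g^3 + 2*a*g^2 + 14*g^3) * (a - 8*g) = a^5 - a^4*g - 2*a^4 - 57*a^3*g^2 + 2*a^3*g + a^2*g^3 + 114*a^2*g^2 + 56*a*g^4 - 2*a*g^3 - 112*g^4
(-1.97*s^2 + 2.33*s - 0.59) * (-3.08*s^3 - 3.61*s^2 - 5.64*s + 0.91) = 6.0676*s^5 - 0.0647000000000002*s^4 + 4.5167*s^3 - 12.804*s^2 + 5.4479*s - 0.5369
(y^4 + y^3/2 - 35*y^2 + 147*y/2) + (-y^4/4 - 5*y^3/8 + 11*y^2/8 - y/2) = 3*y^4/4 - y^3/8 - 269*y^2/8 + 73*y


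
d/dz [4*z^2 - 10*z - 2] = 8*z - 10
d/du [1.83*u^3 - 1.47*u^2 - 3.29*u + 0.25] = 5.49*u^2 - 2.94*u - 3.29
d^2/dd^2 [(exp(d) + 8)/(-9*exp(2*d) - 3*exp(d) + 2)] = (-81*exp(4*d) - 2565*exp(3*d) - 756*exp(2*d) - 654*exp(d) - 52)*exp(d)/(729*exp(6*d) + 729*exp(5*d) - 243*exp(4*d) - 297*exp(3*d) + 54*exp(2*d) + 36*exp(d) - 8)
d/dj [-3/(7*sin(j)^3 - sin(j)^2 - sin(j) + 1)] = 3*(21*sin(j)^2 - 2*sin(j) - 1)*cos(j)/(7*sin(j)^3 - sin(j)^2 - sin(j) + 1)^2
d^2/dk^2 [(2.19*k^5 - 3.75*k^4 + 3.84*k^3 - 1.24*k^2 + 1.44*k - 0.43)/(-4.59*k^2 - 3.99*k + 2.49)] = (-276.834834*k^7 - 483.715314*k^6 + 444.222144*k^5 + 753.78357*k^4 - 1183.807332*k^3 + 647.297406*k^2 - 194.34735*k + 10.283472)/(96.702579*k^6 + 252.185157*k^5 + 61.84107*k^4 - 210.091455*k^3 - 33.54777*k^2 + 74.215197*k - 15.438249)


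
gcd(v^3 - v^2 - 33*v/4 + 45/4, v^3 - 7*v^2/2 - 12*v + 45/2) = v^2 + 3*v/2 - 9/2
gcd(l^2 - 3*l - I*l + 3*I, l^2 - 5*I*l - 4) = l - I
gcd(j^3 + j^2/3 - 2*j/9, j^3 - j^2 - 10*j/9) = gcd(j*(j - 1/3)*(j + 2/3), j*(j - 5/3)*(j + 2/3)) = j^2 + 2*j/3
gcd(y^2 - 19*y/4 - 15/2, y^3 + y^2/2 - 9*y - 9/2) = 1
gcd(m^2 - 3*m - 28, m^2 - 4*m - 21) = m - 7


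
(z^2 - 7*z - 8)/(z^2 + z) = (z - 8)/z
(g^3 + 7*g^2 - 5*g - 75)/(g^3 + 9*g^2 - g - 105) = (g + 5)/(g + 7)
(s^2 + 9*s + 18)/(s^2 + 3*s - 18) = (s + 3)/(s - 3)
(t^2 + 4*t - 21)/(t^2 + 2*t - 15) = (t + 7)/(t + 5)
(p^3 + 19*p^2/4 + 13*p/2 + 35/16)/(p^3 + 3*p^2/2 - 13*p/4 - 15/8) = (4*p + 7)/(2*(2*p - 3))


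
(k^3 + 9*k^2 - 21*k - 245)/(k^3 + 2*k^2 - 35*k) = (k + 7)/k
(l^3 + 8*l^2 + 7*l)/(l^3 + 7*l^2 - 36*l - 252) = l*(l + 1)/(l^2 - 36)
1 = 1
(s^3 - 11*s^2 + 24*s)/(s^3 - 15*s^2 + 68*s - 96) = s/(s - 4)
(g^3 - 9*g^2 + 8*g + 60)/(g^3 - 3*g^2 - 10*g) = (g - 6)/g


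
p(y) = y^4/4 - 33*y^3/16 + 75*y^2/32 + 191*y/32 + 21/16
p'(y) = y^3 - 99*y^2/16 + 75*y/16 + 191/32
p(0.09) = 1.87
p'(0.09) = 6.34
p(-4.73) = 368.92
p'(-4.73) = -260.46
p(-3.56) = 142.98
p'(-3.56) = -134.25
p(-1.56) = 7.02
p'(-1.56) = -20.20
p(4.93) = -11.75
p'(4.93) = -1.49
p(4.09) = -6.22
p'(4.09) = -9.95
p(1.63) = 10.10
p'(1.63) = 1.50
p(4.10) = -6.32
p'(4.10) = -9.90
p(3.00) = 4.88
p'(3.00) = -8.66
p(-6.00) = 819.38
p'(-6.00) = -460.91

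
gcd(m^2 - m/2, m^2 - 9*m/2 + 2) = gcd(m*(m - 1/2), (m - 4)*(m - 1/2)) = m - 1/2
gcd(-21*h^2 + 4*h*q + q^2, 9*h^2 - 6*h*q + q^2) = -3*h + q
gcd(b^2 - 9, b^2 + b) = 1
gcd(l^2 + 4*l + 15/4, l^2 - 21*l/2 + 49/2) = 1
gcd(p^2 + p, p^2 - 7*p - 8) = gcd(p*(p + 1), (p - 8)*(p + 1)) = p + 1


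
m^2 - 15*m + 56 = (m - 8)*(m - 7)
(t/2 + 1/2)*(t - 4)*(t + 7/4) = t^3/2 - 5*t^2/8 - 37*t/8 - 7/2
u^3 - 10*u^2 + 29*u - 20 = (u - 5)*(u - 4)*(u - 1)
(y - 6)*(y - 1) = y^2 - 7*y + 6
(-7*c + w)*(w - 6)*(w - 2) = -7*c*w^2 + 56*c*w - 84*c + w^3 - 8*w^2 + 12*w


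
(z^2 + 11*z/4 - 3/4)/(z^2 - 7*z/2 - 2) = (-4*z^2 - 11*z + 3)/(2*(-2*z^2 + 7*z + 4))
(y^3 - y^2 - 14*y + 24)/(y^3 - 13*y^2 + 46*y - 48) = (y + 4)/(y - 8)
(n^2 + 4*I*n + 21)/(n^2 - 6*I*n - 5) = (n^2 + 4*I*n + 21)/(n^2 - 6*I*n - 5)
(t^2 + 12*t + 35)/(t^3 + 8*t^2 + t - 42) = (t + 5)/(t^2 + t - 6)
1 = 1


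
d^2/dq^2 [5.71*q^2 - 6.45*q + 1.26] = 11.4200000000000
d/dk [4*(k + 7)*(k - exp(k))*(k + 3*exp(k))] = 4*(1 - exp(k))*(k + 7)*(k + 3*exp(k)) + 4*(k + 7)*(k - exp(k))*(3*exp(k) + 1) + 4*(k - exp(k))*(k + 3*exp(k))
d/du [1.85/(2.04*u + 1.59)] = -3.774/(2.04*u + 1.59)^2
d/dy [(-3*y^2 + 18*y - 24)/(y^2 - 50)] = 6*(-3*y^2 + 58*y - 150)/(y^4 - 100*y^2 + 2500)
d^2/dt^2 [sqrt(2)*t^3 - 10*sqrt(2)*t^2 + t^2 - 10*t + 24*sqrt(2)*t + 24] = 6*sqrt(2)*t - 20*sqrt(2) + 2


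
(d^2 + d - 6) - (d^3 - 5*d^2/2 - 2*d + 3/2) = -d^3 + 7*d^2/2 + 3*d - 15/2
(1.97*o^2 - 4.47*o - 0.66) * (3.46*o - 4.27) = 6.8162*o^3 - 23.8781*o^2 + 16.8033*o + 2.8182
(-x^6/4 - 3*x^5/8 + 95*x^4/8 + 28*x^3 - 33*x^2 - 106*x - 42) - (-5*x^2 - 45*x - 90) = -x^6/4 - 3*x^5/8 + 95*x^4/8 + 28*x^3 - 28*x^2 - 61*x + 48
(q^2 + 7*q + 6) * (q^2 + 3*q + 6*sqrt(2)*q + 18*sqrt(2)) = q^4 + 6*sqrt(2)*q^3 + 10*q^3 + 27*q^2 + 60*sqrt(2)*q^2 + 18*q + 162*sqrt(2)*q + 108*sqrt(2)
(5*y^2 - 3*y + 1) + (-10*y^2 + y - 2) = -5*y^2 - 2*y - 1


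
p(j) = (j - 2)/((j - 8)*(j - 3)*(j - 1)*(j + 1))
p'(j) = -(j - 2)/((j - 8)*(j - 3)*(j - 1)*(j + 1)^2) - (j - 2)/((j - 8)*(j - 3)*(j - 1)^2*(j + 1)) + 1/((j - 8)*(j - 3)*(j - 1)*(j + 1)) - (j - 2)/((j - 8)*(j - 3)^2*(j - 1)*(j + 1)) - (j - 2)/((j - 8)^2*(j - 3)*(j - 1)*(j + 1)) = (-3*j^4 + 30*j^3 - 89*j^2 + 92*j - 2)/(j^8 - 22*j^7 + 167*j^6 - 484*j^5 + 239*j^4 + 1034*j^3 - 983*j^2 - 528*j + 576)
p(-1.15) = -0.26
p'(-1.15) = -1.84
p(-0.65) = 0.15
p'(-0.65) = -0.33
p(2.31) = 0.02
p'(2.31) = 0.07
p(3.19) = -0.14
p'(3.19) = 0.70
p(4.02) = -0.03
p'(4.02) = 0.03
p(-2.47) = -0.02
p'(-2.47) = -0.02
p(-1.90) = -0.03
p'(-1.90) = -0.05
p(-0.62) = 0.14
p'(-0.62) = -0.27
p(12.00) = 0.00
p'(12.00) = 0.00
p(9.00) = 0.01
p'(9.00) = -0.02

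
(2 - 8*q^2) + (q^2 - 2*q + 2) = -7*q^2 - 2*q + 4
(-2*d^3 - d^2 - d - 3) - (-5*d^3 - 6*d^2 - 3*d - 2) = 3*d^3 + 5*d^2 + 2*d - 1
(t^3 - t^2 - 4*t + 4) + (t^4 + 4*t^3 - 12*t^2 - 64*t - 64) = t^4 + 5*t^3 - 13*t^2 - 68*t - 60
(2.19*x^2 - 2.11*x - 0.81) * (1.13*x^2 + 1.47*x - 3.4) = 2.4747*x^4 + 0.835*x^3 - 11.463*x^2 + 5.9833*x + 2.754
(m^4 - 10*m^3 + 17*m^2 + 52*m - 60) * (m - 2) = m^5 - 12*m^4 + 37*m^3 + 18*m^2 - 164*m + 120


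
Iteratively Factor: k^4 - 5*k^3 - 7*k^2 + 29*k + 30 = (k + 1)*(k^3 - 6*k^2 - k + 30) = (k + 1)*(k + 2)*(k^2 - 8*k + 15) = (k - 3)*(k + 1)*(k + 2)*(k - 5)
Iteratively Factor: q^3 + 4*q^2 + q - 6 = (q + 2)*(q^2 + 2*q - 3) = (q - 1)*(q + 2)*(q + 3)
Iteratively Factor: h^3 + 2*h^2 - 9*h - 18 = (h - 3)*(h^2 + 5*h + 6) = (h - 3)*(h + 2)*(h + 3)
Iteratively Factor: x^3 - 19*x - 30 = (x + 2)*(x^2 - 2*x - 15) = (x + 2)*(x + 3)*(x - 5)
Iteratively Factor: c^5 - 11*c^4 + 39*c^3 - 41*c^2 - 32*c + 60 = (c - 3)*(c^4 - 8*c^3 + 15*c^2 + 4*c - 20) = (c - 3)*(c + 1)*(c^3 - 9*c^2 + 24*c - 20) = (c - 3)*(c - 2)*(c + 1)*(c^2 - 7*c + 10) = (c - 3)*(c - 2)^2*(c + 1)*(c - 5)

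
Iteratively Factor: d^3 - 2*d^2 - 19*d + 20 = (d + 4)*(d^2 - 6*d + 5) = (d - 1)*(d + 4)*(d - 5)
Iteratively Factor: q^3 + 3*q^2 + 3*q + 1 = (q + 1)*(q^2 + 2*q + 1) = (q + 1)^2*(q + 1)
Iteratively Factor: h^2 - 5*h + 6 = (h - 3)*(h - 2)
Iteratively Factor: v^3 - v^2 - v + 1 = (v - 1)*(v^2 - 1) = (v - 1)*(v + 1)*(v - 1)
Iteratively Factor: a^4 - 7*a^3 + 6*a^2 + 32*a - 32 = (a - 4)*(a^3 - 3*a^2 - 6*a + 8) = (a - 4)*(a - 1)*(a^2 - 2*a - 8) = (a - 4)*(a - 1)*(a + 2)*(a - 4)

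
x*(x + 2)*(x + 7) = x^3 + 9*x^2 + 14*x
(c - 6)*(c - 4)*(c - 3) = c^3 - 13*c^2 + 54*c - 72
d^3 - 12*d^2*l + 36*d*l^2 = d*(d - 6*l)^2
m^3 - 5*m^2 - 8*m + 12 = (m - 6)*(m - 1)*(m + 2)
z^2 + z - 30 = (z - 5)*(z + 6)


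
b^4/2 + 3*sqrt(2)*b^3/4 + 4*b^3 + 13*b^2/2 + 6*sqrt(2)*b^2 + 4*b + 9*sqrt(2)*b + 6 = (b/2 + sqrt(2)/2)*(b + 2)*(b + 6)*(b + sqrt(2)/2)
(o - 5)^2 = o^2 - 10*o + 25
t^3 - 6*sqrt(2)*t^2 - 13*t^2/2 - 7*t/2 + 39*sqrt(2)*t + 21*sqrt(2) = (t - 7)*(t + 1/2)*(t - 6*sqrt(2))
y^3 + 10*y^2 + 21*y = y*(y + 3)*(y + 7)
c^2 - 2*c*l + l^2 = (-c + l)^2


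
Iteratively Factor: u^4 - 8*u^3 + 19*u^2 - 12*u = (u - 3)*(u^3 - 5*u^2 + 4*u) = (u - 3)*(u - 1)*(u^2 - 4*u) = (u - 4)*(u - 3)*(u - 1)*(u)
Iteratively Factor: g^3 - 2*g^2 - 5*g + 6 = (g - 3)*(g^2 + g - 2) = (g - 3)*(g + 2)*(g - 1)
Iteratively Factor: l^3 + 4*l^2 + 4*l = (l + 2)*(l^2 + 2*l) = l*(l + 2)*(l + 2)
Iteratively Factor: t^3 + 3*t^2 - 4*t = (t)*(t^2 + 3*t - 4) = t*(t - 1)*(t + 4)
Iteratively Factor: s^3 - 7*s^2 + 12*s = (s - 3)*(s^2 - 4*s) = s*(s - 3)*(s - 4)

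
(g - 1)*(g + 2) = g^2 + g - 2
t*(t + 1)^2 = t^3 + 2*t^2 + t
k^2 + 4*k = k*(k + 4)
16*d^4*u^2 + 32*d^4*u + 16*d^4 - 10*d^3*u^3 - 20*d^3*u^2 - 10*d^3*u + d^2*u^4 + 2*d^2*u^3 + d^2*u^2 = (-8*d + u)*(-2*d + u)*(d*u + d)^2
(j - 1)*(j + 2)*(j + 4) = j^3 + 5*j^2 + 2*j - 8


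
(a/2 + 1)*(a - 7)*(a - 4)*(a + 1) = a^4/2 - 4*a^3 - 3*a^2/2 + 31*a + 28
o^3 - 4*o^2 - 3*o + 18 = (o - 3)^2*(o + 2)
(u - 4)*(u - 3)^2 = u^3 - 10*u^2 + 33*u - 36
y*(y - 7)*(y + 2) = y^3 - 5*y^2 - 14*y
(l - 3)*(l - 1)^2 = l^3 - 5*l^2 + 7*l - 3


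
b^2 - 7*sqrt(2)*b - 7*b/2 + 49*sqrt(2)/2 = (b - 7/2)*(b - 7*sqrt(2))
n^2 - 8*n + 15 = (n - 5)*(n - 3)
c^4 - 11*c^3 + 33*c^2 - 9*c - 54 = (c - 6)*(c - 3)^2*(c + 1)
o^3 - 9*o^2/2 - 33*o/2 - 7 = (o - 7)*(o + 1/2)*(o + 2)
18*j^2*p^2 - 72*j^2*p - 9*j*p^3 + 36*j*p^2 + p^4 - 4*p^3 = p*(-6*j + p)*(-3*j + p)*(p - 4)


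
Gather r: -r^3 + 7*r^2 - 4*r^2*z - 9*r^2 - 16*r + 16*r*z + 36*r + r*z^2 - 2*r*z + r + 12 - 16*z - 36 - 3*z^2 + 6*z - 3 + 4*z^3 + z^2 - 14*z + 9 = -r^3 + r^2*(-4*z - 2) + r*(z^2 + 14*z + 21) + 4*z^3 - 2*z^2 - 24*z - 18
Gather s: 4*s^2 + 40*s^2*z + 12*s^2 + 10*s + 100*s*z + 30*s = s^2*(40*z + 16) + s*(100*z + 40)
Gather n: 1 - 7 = -6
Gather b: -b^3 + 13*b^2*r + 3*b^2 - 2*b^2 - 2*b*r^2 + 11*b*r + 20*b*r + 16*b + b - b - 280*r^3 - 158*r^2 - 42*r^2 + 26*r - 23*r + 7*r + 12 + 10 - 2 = -b^3 + b^2*(13*r + 1) + b*(-2*r^2 + 31*r + 16) - 280*r^3 - 200*r^2 + 10*r + 20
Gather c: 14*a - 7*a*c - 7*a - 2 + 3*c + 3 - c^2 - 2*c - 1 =7*a - c^2 + c*(1 - 7*a)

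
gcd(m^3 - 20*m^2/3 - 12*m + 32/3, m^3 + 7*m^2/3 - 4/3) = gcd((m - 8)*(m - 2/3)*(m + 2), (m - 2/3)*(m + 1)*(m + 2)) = m^2 + 4*m/3 - 4/3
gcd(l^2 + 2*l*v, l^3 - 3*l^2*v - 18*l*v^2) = l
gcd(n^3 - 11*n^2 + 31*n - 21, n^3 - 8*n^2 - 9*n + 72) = n - 3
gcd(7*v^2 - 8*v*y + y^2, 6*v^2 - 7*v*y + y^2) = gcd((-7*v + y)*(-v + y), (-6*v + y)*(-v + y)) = -v + y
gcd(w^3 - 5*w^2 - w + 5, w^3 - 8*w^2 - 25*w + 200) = w - 5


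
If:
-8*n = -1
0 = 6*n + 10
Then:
No Solution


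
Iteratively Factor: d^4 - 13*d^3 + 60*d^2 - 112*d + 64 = (d - 1)*(d^3 - 12*d^2 + 48*d - 64) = (d - 4)*(d - 1)*(d^2 - 8*d + 16) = (d - 4)^2*(d - 1)*(d - 4)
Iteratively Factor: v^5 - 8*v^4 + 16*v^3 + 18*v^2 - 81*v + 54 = (v - 1)*(v^4 - 7*v^3 + 9*v^2 + 27*v - 54) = (v - 3)*(v - 1)*(v^3 - 4*v^2 - 3*v + 18) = (v - 3)^2*(v - 1)*(v^2 - v - 6) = (v - 3)^3*(v - 1)*(v + 2)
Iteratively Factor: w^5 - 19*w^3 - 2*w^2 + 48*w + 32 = (w - 4)*(w^4 + 4*w^3 - 3*w^2 - 14*w - 8) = (w - 4)*(w + 1)*(w^3 + 3*w^2 - 6*w - 8) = (w - 4)*(w + 1)^2*(w^2 + 2*w - 8) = (w - 4)*(w + 1)^2*(w + 4)*(w - 2)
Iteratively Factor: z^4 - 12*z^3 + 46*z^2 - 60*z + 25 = (z - 5)*(z^3 - 7*z^2 + 11*z - 5) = (z - 5)*(z - 1)*(z^2 - 6*z + 5) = (z - 5)*(z - 1)^2*(z - 5)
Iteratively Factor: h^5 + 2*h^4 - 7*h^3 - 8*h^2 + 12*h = (h)*(h^4 + 2*h^3 - 7*h^2 - 8*h + 12) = h*(h + 2)*(h^3 - 7*h + 6) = h*(h - 2)*(h + 2)*(h^2 + 2*h - 3) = h*(h - 2)*(h - 1)*(h + 2)*(h + 3)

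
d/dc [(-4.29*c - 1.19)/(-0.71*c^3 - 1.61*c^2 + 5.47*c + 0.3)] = (-6.0918*c^3 - 9.4416*c^2 - 3.8318*c + 5.2223)/(0.5041*c^6 + 2.2862*c^5 - 5.1753*c^4 - 18.0394*c^3 + 28.9549*c^2 + 3.282*c + 0.09)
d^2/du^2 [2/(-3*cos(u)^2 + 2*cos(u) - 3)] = (-72*sin(u)^4 - 28*sin(u)^2 - 57*cos(u) + 9*cos(3*u) + 80)/(3*sin(u)^2 + 2*cos(u) - 6)^3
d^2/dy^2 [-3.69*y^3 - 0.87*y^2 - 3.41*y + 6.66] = -22.14*y - 1.74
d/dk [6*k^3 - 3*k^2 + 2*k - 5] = 18*k^2 - 6*k + 2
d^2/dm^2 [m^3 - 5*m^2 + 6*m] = 6*m - 10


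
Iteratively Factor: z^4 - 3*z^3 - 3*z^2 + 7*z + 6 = (z - 2)*(z^3 - z^2 - 5*z - 3) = (z - 2)*(z + 1)*(z^2 - 2*z - 3) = (z - 2)*(z + 1)^2*(z - 3)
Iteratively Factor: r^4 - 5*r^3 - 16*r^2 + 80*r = (r)*(r^3 - 5*r^2 - 16*r + 80) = r*(r + 4)*(r^2 - 9*r + 20) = r*(r - 4)*(r + 4)*(r - 5)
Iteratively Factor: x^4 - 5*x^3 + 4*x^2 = (x)*(x^3 - 5*x^2 + 4*x) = x*(x - 4)*(x^2 - x) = x^2*(x - 4)*(x - 1)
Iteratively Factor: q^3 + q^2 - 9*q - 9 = (q + 3)*(q^2 - 2*q - 3) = (q + 1)*(q + 3)*(q - 3)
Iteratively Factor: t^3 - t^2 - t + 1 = (t - 1)*(t^2 - 1) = (t - 1)*(t + 1)*(t - 1)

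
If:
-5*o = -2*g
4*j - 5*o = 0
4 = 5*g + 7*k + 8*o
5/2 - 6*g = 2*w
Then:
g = 5/12 - w/3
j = 5/24 - w/6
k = 41*w/105 + 1/12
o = 1/6 - 2*w/15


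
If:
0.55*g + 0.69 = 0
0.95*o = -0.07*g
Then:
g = -1.25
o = 0.09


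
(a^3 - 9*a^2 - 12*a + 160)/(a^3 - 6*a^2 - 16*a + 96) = (a^2 - 13*a + 40)/(a^2 - 10*a + 24)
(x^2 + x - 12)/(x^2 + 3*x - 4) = (x - 3)/(x - 1)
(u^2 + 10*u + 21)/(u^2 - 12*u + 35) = (u^2 + 10*u + 21)/(u^2 - 12*u + 35)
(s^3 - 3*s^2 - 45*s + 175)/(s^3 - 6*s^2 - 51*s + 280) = (s - 5)/(s - 8)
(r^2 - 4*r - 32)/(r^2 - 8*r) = (r + 4)/r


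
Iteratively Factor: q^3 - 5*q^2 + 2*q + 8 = (q + 1)*(q^2 - 6*q + 8) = (q - 4)*(q + 1)*(q - 2)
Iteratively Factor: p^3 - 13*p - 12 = (p + 3)*(p^2 - 3*p - 4) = (p - 4)*(p + 3)*(p + 1)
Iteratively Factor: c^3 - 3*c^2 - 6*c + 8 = (c - 1)*(c^2 - 2*c - 8) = (c - 4)*(c - 1)*(c + 2)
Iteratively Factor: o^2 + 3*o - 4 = (o - 1)*(o + 4)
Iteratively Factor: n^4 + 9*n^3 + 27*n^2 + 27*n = (n)*(n^3 + 9*n^2 + 27*n + 27) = n*(n + 3)*(n^2 + 6*n + 9) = n*(n + 3)^2*(n + 3)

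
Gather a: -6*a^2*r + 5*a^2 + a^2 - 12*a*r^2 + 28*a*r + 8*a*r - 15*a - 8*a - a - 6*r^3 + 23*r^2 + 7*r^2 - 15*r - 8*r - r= a^2*(6 - 6*r) + a*(-12*r^2 + 36*r - 24) - 6*r^3 + 30*r^2 - 24*r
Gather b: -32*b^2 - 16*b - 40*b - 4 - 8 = -32*b^2 - 56*b - 12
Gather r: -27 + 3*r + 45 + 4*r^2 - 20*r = 4*r^2 - 17*r + 18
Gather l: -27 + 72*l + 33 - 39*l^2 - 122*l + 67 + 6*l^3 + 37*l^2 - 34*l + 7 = 6*l^3 - 2*l^2 - 84*l + 80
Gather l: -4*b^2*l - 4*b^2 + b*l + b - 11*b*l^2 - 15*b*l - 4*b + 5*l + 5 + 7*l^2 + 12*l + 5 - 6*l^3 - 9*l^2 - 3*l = -4*b^2 - 3*b - 6*l^3 + l^2*(-11*b - 2) + l*(-4*b^2 - 14*b + 14) + 10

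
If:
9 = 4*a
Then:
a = 9/4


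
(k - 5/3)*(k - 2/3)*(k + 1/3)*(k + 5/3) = k^4 - k^3/3 - 3*k^2 + 25*k/27 + 50/81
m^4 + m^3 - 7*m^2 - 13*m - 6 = (m - 3)*(m + 1)^2*(m + 2)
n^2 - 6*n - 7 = (n - 7)*(n + 1)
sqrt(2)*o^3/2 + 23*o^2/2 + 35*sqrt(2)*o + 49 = (o + 7*sqrt(2)/2)*(o + 7*sqrt(2))*(sqrt(2)*o/2 + 1)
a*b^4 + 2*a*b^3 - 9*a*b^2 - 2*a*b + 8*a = (b - 2)*(b - 1)*(b + 4)*(a*b + a)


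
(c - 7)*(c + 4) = c^2 - 3*c - 28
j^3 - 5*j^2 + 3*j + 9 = (j - 3)^2*(j + 1)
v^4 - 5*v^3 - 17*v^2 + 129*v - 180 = (v - 4)*(v - 3)^2*(v + 5)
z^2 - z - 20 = (z - 5)*(z + 4)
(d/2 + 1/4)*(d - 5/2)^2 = d^3/2 - 9*d^2/4 + 15*d/8 + 25/16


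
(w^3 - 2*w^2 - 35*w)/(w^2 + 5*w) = w - 7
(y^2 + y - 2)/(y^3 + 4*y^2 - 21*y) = (y^2 + y - 2)/(y*(y^2 + 4*y - 21))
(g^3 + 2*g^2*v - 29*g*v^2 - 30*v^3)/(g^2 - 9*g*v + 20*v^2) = (-g^2 - 7*g*v - 6*v^2)/(-g + 4*v)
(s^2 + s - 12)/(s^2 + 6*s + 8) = (s - 3)/(s + 2)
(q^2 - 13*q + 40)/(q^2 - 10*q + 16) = (q - 5)/(q - 2)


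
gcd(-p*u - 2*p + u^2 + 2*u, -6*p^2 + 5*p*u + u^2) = p - u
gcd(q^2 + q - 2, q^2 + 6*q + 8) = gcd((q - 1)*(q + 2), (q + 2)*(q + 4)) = q + 2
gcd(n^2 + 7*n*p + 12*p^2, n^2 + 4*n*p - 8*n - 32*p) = n + 4*p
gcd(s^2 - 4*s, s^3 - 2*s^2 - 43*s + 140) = s - 4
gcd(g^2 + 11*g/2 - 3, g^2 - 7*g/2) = 1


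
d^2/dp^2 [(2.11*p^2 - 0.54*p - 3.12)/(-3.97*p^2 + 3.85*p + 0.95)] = (-47.4788179999999*p^3 + 247.296858*p^2 - 273.90618*p + 108.26791)/(62.570773*p^6 - 182.038395*p^5 + 131.61741*p^4 + 30.055025*p^3 - 31.49535*p^2 - 10.423875*p - 0.857375)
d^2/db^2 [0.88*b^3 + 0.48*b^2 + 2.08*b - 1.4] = 5.28*b + 0.96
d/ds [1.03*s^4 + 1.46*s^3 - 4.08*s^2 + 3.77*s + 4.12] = 4.12*s^3 + 4.38*s^2 - 8.16*s + 3.77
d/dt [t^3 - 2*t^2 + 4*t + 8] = 3*t^2 - 4*t + 4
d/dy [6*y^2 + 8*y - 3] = 12*y + 8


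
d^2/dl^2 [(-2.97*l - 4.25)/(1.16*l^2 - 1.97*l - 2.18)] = ((2.32*l - 1.97)*(2.97*l + 4.25)*(4.64*l - 3.94) + (20.6712*l - 1.8418)*(-1.16*l^2 + 1.97*l + 2.18))/(-1.16*l^2 + 1.97*l + 2.18)^3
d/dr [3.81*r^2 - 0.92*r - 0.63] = 7.62*r - 0.92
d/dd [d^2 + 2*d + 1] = 2*d + 2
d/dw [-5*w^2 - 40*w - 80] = -10*w - 40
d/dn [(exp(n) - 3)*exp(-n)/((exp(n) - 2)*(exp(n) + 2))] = (-2*exp(3*n) + 9*exp(2*n) - 12)*exp(-n)/(exp(4*n) - 8*exp(2*n) + 16)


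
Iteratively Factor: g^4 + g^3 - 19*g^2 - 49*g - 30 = (g + 3)*(g^3 - 2*g^2 - 13*g - 10) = (g - 5)*(g + 3)*(g^2 + 3*g + 2) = (g - 5)*(g + 1)*(g + 3)*(g + 2)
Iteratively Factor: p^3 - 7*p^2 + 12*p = (p - 3)*(p^2 - 4*p) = p*(p - 3)*(p - 4)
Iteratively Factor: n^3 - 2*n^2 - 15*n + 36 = (n - 3)*(n^2 + n - 12) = (n - 3)*(n + 4)*(n - 3)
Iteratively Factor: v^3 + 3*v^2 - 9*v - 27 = (v + 3)*(v^2 - 9) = (v + 3)^2*(v - 3)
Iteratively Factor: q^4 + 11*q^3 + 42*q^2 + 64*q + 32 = (q + 2)*(q^3 + 9*q^2 + 24*q + 16) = (q + 1)*(q + 2)*(q^2 + 8*q + 16) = (q + 1)*(q + 2)*(q + 4)*(q + 4)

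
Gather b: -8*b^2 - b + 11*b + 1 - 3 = -8*b^2 + 10*b - 2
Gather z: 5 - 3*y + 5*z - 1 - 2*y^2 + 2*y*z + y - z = -2*y^2 - 2*y + z*(2*y + 4) + 4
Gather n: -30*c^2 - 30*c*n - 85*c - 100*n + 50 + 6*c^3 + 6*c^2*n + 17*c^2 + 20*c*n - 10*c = 6*c^3 - 13*c^2 - 95*c + n*(6*c^2 - 10*c - 100) + 50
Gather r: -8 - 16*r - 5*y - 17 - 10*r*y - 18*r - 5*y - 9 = r*(-10*y - 34) - 10*y - 34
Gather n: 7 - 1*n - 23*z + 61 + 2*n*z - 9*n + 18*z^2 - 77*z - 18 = n*(2*z - 10) + 18*z^2 - 100*z + 50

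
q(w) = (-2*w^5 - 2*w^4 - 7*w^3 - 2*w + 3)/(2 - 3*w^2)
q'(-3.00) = 16.37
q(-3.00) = -20.88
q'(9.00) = 176.75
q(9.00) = 565.72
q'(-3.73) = 25.39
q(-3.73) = -36.00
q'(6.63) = 99.48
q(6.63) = 242.82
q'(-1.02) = -37.56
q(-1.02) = -11.16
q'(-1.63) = 3.23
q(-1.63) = -7.62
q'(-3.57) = 23.24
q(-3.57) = -32.11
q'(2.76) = 21.34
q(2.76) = 28.10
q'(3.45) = 30.97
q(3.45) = 46.05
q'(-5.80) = 62.24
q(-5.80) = -123.78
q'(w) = 6*w*(-2*w^5 - 2*w^4 - 7*w^3 - 2*w + 3)/(2 - 3*w^2)^2 + (-10*w^4 - 8*w^3 - 21*w^2 - 2)/(2 - 3*w^2)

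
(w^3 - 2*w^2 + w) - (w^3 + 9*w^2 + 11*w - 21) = -11*w^2 - 10*w + 21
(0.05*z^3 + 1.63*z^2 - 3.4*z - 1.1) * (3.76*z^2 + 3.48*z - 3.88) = 0.188*z^5 + 6.3028*z^4 - 7.3056*z^3 - 22.2924*z^2 + 9.364*z + 4.268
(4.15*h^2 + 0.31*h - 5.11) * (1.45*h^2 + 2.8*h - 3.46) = 6.0175*h^4 + 12.0695*h^3 - 20.9005*h^2 - 15.3806*h + 17.6806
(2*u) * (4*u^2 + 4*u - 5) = 8*u^3 + 8*u^2 - 10*u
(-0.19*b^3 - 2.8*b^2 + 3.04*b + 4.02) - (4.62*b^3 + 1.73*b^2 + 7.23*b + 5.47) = -4.81*b^3 - 4.53*b^2 - 4.19*b - 1.45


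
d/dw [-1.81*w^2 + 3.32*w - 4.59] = 3.32 - 3.62*w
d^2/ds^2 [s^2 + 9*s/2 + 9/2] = 2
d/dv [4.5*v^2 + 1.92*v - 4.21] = 9.0*v + 1.92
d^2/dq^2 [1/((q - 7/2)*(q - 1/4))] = 64*(48*q^2 - 180*q + 211)/(512*q^6 - 5760*q^5 + 22944*q^4 - 37080*q^3 + 20076*q^2 - 4410*q + 343)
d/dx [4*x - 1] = 4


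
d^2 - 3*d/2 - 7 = (d - 7/2)*(d + 2)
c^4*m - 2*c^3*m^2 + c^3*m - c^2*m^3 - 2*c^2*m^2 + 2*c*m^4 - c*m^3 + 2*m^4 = (c - 2*m)*(c - m)*(c + m)*(c*m + m)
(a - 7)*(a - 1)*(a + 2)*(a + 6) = a^4 - 45*a^2 - 40*a + 84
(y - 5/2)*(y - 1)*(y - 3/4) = y^3 - 17*y^2/4 + 41*y/8 - 15/8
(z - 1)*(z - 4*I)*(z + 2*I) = z^3 - z^2 - 2*I*z^2 + 8*z + 2*I*z - 8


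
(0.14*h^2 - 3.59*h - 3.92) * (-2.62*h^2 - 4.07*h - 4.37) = -0.3668*h^4 + 8.836*h^3 + 24.2699*h^2 + 31.6427*h + 17.1304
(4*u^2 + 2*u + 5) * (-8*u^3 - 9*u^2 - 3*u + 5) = -32*u^5 - 52*u^4 - 70*u^3 - 31*u^2 - 5*u + 25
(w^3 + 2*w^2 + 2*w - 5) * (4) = 4*w^3 + 8*w^2 + 8*w - 20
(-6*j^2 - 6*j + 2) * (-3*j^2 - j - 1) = 18*j^4 + 24*j^3 + 6*j^2 + 4*j - 2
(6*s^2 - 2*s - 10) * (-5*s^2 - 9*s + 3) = -30*s^4 - 44*s^3 + 86*s^2 + 84*s - 30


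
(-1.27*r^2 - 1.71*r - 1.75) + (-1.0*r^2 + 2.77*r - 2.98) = -2.27*r^2 + 1.06*r - 4.73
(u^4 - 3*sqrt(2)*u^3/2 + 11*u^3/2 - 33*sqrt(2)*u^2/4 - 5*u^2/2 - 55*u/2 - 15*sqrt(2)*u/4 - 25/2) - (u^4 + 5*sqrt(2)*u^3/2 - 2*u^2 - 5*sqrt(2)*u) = -4*sqrt(2)*u^3 + 11*u^3/2 - 33*sqrt(2)*u^2/4 - u^2/2 - 55*u/2 + 5*sqrt(2)*u/4 - 25/2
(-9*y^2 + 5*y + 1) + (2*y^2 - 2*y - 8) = -7*y^2 + 3*y - 7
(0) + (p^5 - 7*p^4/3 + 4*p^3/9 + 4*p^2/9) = p^5 - 7*p^4/3 + 4*p^3/9 + 4*p^2/9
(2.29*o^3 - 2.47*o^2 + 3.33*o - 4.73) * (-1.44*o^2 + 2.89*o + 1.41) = -3.2976*o^5 + 10.1749*o^4 - 8.7046*o^3 + 12.9522*o^2 - 8.9744*o - 6.6693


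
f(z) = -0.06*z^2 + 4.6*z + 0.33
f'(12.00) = 3.16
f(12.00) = 46.89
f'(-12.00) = 6.04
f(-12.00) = -63.51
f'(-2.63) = 4.92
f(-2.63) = -12.18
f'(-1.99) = 4.84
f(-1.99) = -9.06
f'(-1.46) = 4.78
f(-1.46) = -6.51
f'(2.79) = 4.27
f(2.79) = 12.70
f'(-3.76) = 5.05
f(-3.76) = -17.81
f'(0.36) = 4.56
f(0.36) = 1.98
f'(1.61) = 4.41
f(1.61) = 7.58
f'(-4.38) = 5.13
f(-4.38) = -20.97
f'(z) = 4.6 - 0.12*z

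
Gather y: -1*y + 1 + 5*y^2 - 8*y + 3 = 5*y^2 - 9*y + 4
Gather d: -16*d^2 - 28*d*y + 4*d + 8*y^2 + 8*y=-16*d^2 + d*(4 - 28*y) + 8*y^2 + 8*y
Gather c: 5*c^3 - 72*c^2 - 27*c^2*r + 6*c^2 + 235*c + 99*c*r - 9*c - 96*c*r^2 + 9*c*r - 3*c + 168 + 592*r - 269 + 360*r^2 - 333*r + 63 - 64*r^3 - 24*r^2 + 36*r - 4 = 5*c^3 + c^2*(-27*r - 66) + c*(-96*r^2 + 108*r + 223) - 64*r^3 + 336*r^2 + 295*r - 42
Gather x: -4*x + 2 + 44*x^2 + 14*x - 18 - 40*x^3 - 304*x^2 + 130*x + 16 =-40*x^3 - 260*x^2 + 140*x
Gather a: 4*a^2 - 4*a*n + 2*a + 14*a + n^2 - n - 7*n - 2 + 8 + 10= 4*a^2 + a*(16 - 4*n) + n^2 - 8*n + 16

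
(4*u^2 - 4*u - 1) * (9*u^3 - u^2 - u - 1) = 36*u^5 - 40*u^4 - 9*u^3 + u^2 + 5*u + 1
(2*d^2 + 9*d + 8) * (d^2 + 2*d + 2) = 2*d^4 + 13*d^3 + 30*d^2 + 34*d + 16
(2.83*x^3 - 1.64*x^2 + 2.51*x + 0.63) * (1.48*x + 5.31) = 4.1884*x^4 + 12.6001*x^3 - 4.9936*x^2 + 14.2605*x + 3.3453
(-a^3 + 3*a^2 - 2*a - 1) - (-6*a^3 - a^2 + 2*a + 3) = 5*a^3 + 4*a^2 - 4*a - 4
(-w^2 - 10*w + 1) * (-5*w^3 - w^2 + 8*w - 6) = 5*w^5 + 51*w^4 - 3*w^3 - 75*w^2 + 68*w - 6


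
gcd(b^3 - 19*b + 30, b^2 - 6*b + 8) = b - 2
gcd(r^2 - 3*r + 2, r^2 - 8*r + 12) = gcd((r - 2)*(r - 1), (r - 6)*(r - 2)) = r - 2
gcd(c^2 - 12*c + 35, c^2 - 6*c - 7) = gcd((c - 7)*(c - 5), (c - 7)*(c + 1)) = c - 7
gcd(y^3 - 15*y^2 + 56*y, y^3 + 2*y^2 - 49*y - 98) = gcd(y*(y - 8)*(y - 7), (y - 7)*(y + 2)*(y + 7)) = y - 7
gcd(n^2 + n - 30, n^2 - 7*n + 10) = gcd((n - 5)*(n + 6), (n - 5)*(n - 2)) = n - 5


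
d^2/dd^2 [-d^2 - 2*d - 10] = -2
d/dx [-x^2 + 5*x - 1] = 5 - 2*x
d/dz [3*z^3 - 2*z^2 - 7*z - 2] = 9*z^2 - 4*z - 7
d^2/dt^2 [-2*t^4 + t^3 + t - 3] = 6*t*(1 - 4*t)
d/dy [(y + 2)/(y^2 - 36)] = (y^2 - 2*y*(y + 2) - 36)/(y^2 - 36)^2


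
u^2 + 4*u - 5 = (u - 1)*(u + 5)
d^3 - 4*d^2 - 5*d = d*(d - 5)*(d + 1)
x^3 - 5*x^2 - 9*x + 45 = (x - 5)*(x - 3)*(x + 3)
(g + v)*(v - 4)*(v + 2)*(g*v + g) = g^2*v^3 - g^2*v^2 - 10*g^2*v - 8*g^2 + g*v^4 - g*v^3 - 10*g*v^2 - 8*g*v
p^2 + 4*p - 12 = (p - 2)*(p + 6)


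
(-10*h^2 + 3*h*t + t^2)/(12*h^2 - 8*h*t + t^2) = (5*h + t)/(-6*h + t)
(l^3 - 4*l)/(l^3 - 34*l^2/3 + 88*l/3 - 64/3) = 3*l*(l + 2)/(3*l^2 - 28*l + 32)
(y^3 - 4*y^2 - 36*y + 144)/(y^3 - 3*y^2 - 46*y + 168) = (y + 6)/(y + 7)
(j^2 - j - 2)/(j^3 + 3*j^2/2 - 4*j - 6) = 2*(j + 1)/(2*j^2 + 7*j + 6)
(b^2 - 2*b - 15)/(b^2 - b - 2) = (-b^2 + 2*b + 15)/(-b^2 + b + 2)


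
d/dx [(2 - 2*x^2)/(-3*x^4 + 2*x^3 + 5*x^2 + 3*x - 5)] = 2*(-6*x^5 + 2*x^4 + 12*x^3 - 9*x^2 - 3)/(9*x^8 - 12*x^7 - 26*x^6 + 2*x^5 + 67*x^4 + 10*x^3 - 41*x^2 - 30*x + 25)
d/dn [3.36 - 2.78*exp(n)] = -2.78*exp(n)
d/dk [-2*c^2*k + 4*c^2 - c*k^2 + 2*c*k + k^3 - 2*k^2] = -2*c^2 - 2*c*k + 2*c + 3*k^2 - 4*k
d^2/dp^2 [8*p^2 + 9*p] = 16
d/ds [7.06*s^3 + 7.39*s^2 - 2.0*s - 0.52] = 21.18*s^2 + 14.78*s - 2.0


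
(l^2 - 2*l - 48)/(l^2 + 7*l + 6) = (l - 8)/(l + 1)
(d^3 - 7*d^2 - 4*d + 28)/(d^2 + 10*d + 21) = (d^3 - 7*d^2 - 4*d + 28)/(d^2 + 10*d + 21)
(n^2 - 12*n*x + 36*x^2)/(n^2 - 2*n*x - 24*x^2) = (n - 6*x)/(n + 4*x)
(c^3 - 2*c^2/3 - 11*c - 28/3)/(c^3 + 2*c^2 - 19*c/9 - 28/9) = 3*(c - 4)/(3*c - 4)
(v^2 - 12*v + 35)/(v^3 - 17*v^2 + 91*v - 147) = (v - 5)/(v^2 - 10*v + 21)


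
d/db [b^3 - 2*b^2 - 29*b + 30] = 3*b^2 - 4*b - 29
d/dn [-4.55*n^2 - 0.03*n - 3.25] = -9.1*n - 0.03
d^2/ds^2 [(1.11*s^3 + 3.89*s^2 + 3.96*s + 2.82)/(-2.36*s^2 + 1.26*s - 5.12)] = (-7.105427357601e-15*s^5 - 2.8421709430404e-14*s^4 - 43.945608*s^3 + 230.749248*s^2 + 162.82224*s - 195.846352)/(13.144256*s^6 - 21.053088*s^5 + 96.789264*s^4 - 93.349368*s^3 + 209.983488*s^2 - 99.090432*s + 134.217728)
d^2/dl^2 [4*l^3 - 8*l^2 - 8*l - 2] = 24*l - 16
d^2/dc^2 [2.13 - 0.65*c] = 0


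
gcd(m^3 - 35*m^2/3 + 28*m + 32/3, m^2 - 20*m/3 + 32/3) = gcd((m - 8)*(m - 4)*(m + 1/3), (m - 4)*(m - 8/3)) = m - 4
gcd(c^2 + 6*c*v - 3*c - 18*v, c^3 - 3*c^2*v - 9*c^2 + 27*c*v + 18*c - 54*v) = c - 3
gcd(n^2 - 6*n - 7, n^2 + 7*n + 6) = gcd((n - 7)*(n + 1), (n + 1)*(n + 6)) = n + 1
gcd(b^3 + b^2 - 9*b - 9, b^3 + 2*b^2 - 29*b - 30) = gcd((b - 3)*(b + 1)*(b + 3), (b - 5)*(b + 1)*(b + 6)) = b + 1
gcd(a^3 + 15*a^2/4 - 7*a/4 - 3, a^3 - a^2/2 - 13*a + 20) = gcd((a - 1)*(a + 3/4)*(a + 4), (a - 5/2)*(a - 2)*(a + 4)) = a + 4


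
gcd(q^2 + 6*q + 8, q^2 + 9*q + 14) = q + 2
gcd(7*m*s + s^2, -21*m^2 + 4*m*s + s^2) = 7*m + s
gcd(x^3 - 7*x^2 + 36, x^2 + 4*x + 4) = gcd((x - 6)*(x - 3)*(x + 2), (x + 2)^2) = x + 2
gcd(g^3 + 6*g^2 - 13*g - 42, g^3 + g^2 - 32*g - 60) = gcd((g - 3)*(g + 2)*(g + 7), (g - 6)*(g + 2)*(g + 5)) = g + 2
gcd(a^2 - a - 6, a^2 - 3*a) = a - 3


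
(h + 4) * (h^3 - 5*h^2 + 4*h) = h^4 - h^3 - 16*h^2 + 16*h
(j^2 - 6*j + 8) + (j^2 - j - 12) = 2*j^2 - 7*j - 4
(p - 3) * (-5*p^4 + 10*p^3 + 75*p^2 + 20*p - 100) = -5*p^5 + 25*p^4 + 45*p^3 - 205*p^2 - 160*p + 300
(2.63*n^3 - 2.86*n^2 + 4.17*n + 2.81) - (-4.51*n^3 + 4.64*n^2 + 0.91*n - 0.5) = 7.14*n^3 - 7.5*n^2 + 3.26*n + 3.31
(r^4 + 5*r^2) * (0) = 0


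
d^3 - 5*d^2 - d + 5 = (d - 5)*(d - 1)*(d + 1)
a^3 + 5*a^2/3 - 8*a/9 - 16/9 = (a - 1)*(a + 4/3)^2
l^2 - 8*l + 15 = (l - 5)*(l - 3)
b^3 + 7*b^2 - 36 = (b - 2)*(b + 3)*(b + 6)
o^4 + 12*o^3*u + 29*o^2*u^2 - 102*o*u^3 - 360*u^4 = (o - 3*u)*(o + 4*u)*(o + 5*u)*(o + 6*u)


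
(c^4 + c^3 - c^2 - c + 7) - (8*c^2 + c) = c^4 + c^3 - 9*c^2 - 2*c + 7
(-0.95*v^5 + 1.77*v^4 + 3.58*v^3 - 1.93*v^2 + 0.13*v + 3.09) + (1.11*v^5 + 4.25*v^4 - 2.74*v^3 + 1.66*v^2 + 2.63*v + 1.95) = 0.16*v^5 + 6.02*v^4 + 0.84*v^3 - 0.27*v^2 + 2.76*v + 5.04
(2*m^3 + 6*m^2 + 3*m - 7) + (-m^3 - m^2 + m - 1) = m^3 + 5*m^2 + 4*m - 8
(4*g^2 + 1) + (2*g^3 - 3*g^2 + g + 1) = 2*g^3 + g^2 + g + 2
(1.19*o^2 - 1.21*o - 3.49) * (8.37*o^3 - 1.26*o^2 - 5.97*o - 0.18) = 9.9603*o^5 - 11.6271*o^4 - 34.791*o^3 + 11.4069*o^2 + 21.0531*o + 0.6282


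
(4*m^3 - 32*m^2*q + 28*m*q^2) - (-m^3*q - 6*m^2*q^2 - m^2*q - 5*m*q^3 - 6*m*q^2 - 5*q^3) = m^3*q + 4*m^3 + 6*m^2*q^2 - 31*m^2*q + 5*m*q^3 + 34*m*q^2 + 5*q^3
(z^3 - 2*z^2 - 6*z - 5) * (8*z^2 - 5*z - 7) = 8*z^5 - 21*z^4 - 45*z^3 + 4*z^2 + 67*z + 35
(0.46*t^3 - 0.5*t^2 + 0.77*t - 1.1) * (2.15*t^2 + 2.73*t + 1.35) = 0.989*t^5 + 0.1808*t^4 + 0.9115*t^3 - 0.9379*t^2 - 1.9635*t - 1.485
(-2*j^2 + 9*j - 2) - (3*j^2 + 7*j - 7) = -5*j^2 + 2*j + 5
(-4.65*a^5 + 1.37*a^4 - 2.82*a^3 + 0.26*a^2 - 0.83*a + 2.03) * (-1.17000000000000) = 5.4405*a^5 - 1.6029*a^4 + 3.2994*a^3 - 0.3042*a^2 + 0.9711*a - 2.3751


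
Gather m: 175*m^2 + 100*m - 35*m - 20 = 175*m^2 + 65*m - 20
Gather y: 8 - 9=-1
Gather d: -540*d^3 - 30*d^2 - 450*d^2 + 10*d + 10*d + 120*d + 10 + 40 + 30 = -540*d^3 - 480*d^2 + 140*d + 80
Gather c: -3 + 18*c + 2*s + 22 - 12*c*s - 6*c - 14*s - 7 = c*(12 - 12*s) - 12*s + 12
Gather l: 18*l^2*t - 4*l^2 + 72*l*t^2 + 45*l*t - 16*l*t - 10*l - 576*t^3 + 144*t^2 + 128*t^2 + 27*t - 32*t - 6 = l^2*(18*t - 4) + l*(72*t^2 + 29*t - 10) - 576*t^3 + 272*t^2 - 5*t - 6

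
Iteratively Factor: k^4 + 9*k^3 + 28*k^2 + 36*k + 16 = (k + 4)*(k^3 + 5*k^2 + 8*k + 4) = (k + 2)*(k + 4)*(k^2 + 3*k + 2) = (k + 1)*(k + 2)*(k + 4)*(k + 2)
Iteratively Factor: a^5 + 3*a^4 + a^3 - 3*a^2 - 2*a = (a + 1)*(a^4 + 2*a^3 - a^2 - 2*a) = (a + 1)*(a + 2)*(a^3 - a) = (a + 1)^2*(a + 2)*(a^2 - a) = (a - 1)*(a + 1)^2*(a + 2)*(a)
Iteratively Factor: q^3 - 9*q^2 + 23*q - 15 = (q - 1)*(q^2 - 8*q + 15) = (q - 3)*(q - 1)*(q - 5)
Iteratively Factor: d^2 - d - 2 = (d + 1)*(d - 2)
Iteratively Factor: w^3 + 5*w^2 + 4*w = (w)*(w^2 + 5*w + 4) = w*(w + 4)*(w + 1)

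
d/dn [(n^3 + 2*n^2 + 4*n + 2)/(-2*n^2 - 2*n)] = (-n^4/2 - n^3 + n^2 + 2*n + 1)/(n^2*(n^2 + 2*n + 1))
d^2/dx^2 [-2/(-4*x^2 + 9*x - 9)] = 4*(-16*x^2 + 36*x + (8*x - 9)^2 - 36)/(4*x^2 - 9*x + 9)^3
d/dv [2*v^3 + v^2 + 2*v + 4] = 6*v^2 + 2*v + 2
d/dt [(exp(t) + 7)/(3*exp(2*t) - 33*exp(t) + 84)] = (-(exp(t) + 7)*(2*exp(t) - 11) + exp(2*t) - 11*exp(t) + 28)*exp(t)/(3*(exp(2*t) - 11*exp(t) + 28)^2)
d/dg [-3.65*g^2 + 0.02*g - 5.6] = 0.02 - 7.3*g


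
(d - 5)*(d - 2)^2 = d^3 - 9*d^2 + 24*d - 20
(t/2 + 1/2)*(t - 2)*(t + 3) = t^3/2 + t^2 - 5*t/2 - 3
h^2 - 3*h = h*(h - 3)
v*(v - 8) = v^2 - 8*v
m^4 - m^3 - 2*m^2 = m^2*(m - 2)*(m + 1)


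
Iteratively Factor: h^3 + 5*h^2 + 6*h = (h + 3)*(h^2 + 2*h) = (h + 2)*(h + 3)*(h)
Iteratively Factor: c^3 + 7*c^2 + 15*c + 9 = (c + 1)*(c^2 + 6*c + 9) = (c + 1)*(c + 3)*(c + 3)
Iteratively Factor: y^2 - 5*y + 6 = (y - 2)*(y - 3)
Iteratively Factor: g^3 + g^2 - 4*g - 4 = (g + 2)*(g^2 - g - 2) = (g - 2)*(g + 2)*(g + 1)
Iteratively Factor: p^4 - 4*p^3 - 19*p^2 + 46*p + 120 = (p + 2)*(p^3 - 6*p^2 - 7*p + 60) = (p - 5)*(p + 2)*(p^2 - p - 12) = (p - 5)*(p + 2)*(p + 3)*(p - 4)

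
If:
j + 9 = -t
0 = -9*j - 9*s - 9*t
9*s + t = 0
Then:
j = 72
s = 9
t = -81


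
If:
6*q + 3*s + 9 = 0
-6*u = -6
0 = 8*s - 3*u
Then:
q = -27/16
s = 3/8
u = 1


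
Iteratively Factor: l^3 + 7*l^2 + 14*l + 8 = (l + 1)*(l^2 + 6*l + 8) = (l + 1)*(l + 2)*(l + 4)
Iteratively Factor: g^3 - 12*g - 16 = (g + 2)*(g^2 - 2*g - 8) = (g - 4)*(g + 2)*(g + 2)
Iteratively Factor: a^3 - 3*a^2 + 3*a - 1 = (a - 1)*(a^2 - 2*a + 1) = (a - 1)^2*(a - 1)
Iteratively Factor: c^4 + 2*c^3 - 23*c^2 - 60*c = (c)*(c^3 + 2*c^2 - 23*c - 60) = c*(c - 5)*(c^2 + 7*c + 12) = c*(c - 5)*(c + 3)*(c + 4)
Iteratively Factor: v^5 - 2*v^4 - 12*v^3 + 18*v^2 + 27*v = (v + 1)*(v^4 - 3*v^3 - 9*v^2 + 27*v) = v*(v + 1)*(v^3 - 3*v^2 - 9*v + 27) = v*(v - 3)*(v + 1)*(v^2 - 9) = v*(v - 3)*(v + 1)*(v + 3)*(v - 3)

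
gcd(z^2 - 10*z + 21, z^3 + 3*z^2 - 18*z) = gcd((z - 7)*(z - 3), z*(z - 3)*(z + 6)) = z - 3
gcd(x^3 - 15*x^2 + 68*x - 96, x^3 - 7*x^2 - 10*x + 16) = x - 8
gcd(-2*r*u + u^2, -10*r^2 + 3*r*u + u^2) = 2*r - u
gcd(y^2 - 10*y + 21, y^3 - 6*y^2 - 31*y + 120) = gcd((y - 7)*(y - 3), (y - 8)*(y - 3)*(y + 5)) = y - 3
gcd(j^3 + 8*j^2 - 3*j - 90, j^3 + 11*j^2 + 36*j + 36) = j + 6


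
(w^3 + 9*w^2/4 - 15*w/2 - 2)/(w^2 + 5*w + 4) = (4*w^2 - 7*w - 2)/(4*(w + 1))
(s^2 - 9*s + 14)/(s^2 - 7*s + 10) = (s - 7)/(s - 5)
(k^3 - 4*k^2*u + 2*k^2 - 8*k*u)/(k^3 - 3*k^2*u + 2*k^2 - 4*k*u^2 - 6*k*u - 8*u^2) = k/(k + u)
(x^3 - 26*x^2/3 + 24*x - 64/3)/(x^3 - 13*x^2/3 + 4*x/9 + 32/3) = 3*(x^2 - 6*x + 8)/(3*x^2 - 5*x - 12)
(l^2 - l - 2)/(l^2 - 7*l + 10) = (l + 1)/(l - 5)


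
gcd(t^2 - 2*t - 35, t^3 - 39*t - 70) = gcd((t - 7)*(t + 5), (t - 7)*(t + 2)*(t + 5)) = t^2 - 2*t - 35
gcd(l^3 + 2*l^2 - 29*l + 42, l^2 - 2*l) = l - 2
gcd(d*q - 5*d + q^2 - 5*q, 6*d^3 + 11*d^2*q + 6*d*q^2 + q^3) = d + q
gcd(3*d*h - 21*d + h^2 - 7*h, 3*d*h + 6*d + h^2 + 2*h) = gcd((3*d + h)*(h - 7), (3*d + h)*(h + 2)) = 3*d + h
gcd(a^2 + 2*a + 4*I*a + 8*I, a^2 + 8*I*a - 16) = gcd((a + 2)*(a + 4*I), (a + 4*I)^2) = a + 4*I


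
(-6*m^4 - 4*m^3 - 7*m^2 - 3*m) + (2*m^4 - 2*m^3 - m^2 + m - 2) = -4*m^4 - 6*m^3 - 8*m^2 - 2*m - 2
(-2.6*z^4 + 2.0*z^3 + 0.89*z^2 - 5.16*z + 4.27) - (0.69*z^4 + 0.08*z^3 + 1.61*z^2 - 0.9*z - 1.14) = -3.29*z^4 + 1.92*z^3 - 0.72*z^2 - 4.26*z + 5.41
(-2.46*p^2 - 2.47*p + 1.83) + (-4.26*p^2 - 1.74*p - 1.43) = -6.72*p^2 - 4.21*p + 0.4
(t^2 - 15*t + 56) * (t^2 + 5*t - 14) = t^4 - 10*t^3 - 33*t^2 + 490*t - 784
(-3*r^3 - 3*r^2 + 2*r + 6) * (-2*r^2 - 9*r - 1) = 6*r^5 + 33*r^4 + 26*r^3 - 27*r^2 - 56*r - 6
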